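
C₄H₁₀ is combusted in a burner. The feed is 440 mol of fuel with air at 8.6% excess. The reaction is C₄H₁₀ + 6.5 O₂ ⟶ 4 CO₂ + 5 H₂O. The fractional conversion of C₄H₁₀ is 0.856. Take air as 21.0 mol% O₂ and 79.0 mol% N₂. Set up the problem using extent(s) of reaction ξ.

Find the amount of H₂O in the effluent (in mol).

Stoichiometric O₂ = 6.5 × 440 = 2860 mol; O₂ fed = 2860 × 1.086 = 3106 mol.
N₂ fed = 3106 × 79/21 = 11680 mol.
Fuel reacted = 0.856 × 440 → ξ = 376.6 mol.
Outlet (n = n₀ + ν ξ):
  C₄H₁₀: 440 − 1(376.6) = 63.36
  O₂: 3106 − 6.5(376.6) = 657.8
  N₂: 11680 (inert)
  CO₂: 0 + 4(376.6) = 1507
  H₂O: 0 + 5(376.6) = 1883

1880 mol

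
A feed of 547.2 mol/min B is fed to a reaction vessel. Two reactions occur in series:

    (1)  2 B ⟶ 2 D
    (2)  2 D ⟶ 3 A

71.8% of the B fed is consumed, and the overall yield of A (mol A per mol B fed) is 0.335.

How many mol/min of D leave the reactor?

Conversion of B: B consumed = 2ξ₁ = 0.718 × 547.2 → ξ₁ = 196.4 mol/min.
Yield of A: 3ξ₂ / 547.2 = 0.335 → ξ₂ = 61.1 mol/min.
Outlet amounts (n = n₀ + Σ ν·ξ):
  B: 547.2 − 2(196.4) = 154.3
  D: 0 + 2(196.4) − 2(61.1) = 270.7
  A: 0 + 3(61.1) = 183.3

271 mol/min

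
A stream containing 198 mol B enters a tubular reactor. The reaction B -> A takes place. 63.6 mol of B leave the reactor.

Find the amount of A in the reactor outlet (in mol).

For B: n = n₀ − 1ξ → 63.6 = 198 − 1ξ, giving ξ = 134.4 mol.
Outlet amounts (n = n₀ + ν ξ):
  B: 198 − 1(134.4) = 63.6
  A: 0 + 1(134.4) = 134.4

134 mol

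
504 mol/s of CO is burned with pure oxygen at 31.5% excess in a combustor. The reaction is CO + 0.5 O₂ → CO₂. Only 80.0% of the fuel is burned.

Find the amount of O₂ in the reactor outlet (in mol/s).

Stoichiometric O₂ = 0.5 × 504 = 252 mol/s; O₂ fed = 252 × 1.315 = 331.4 mol/s.
Fuel reacted = 0.8 × 504 → ξ = 403.2 mol/s.
Outlet (n = n₀ + ν ξ):
  CO: 504 − 1(403.2) = 100.8
  O₂: 331.4 − 0.5(403.2) = 129.8
  CO₂: 0 + 1(403.2) = 403.2

130 mol/s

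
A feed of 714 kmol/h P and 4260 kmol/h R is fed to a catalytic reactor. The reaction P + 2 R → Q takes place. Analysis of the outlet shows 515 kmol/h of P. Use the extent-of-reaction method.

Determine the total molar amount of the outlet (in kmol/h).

4580 kmol/h

For P: n = n₀ − 1ξ → 515 = 714 − 1ξ, giving ξ = 199 kmol/h.
Outlet amounts (n = n₀ + ν ξ):
  P: 714 − 1(199) = 515
  R: 4260 − 2(199) = 3862
  Q: 0 + 1(199) = 199
Total out = 515 + 3862 + 199 = 4576 kmol/h.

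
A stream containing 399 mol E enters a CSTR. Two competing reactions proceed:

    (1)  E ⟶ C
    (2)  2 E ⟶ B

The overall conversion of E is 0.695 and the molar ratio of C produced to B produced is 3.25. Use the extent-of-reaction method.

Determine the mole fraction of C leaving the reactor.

0.496

Conversion of E: E consumed = 0.695 × 399 = 277.3 mol = 1ξ₁ + 2ξ₂.
Selectivity: 1ξ₁ / (1ξ₂) = 3.25 → ξ₁ = 3.25 ξ₂.
Substitute: (1·3.25 + 2) ξ₂ = 277.3 → ξ₂ = 52.82 mol, ξ₁ = 171.7 mol.
Outlet amounts (n = n₀ + Σ ν·ξ):
  E: 399 − 1(171.7) − 2(52.82) = 121.7
  C: 0 + 1(171.7) = 171.7
  B: 0 + 1(52.82) = 52.82
Total out = 346.2 mol; y_C = 171.7 / 346.2 = 0.4959.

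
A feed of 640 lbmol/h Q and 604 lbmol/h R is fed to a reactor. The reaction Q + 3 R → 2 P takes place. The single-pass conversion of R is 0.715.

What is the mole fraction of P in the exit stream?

0.301

R reacted = 0.715 × 604 = 431.9 lbmol/h; ν_R = −3, so ξ = 431.9/3 = 144 lbmol/h.
Outlet amounts (n = n₀ + ν ξ):
  Q: 640 − 1(144) = 496
  R: 604 − 3(144) = 172.1
  P: 0 + 2(144) = 287.9
Total out = 956.1 lbmol/h; y_P = 287.9 / 956.1 = 0.3011.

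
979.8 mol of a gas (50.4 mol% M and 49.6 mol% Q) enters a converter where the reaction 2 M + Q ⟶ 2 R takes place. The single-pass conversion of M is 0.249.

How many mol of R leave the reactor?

M reacted = 0.249 × 493.8 = 123 mol; ν_M = −2, so ξ = 123/2 = 61.48 mol.
Outlet amounts (n = n₀ + ν ξ):
  M: 493.8 − 2(61.48) = 370.9
  Q: 486 − 1(61.48) = 424.5
  R: 0 + 2(61.48) = 123

123 mol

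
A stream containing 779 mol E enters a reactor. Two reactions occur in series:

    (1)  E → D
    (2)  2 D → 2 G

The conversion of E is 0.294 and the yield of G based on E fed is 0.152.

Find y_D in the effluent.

0.142

Conversion of E: E consumed = 1ξ₁ = 0.294 × 779 → ξ₁ = 229 mol.
Yield of G: 2ξ₂ / 779 = 0.152 → ξ₂ = 59.2 mol.
Outlet amounts (n = n₀ + Σ ν·ξ):
  E: 779 − 1(229) = 550
  D: 0 + 1(229) − 2(59.2) = 110.6
  G: 0 + 2(59.2) = 118.4
Total out = 779 mol; y_D = 110.6 / 779 = 0.142.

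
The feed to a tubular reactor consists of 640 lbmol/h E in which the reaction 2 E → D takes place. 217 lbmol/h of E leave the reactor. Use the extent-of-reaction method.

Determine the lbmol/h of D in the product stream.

212 lbmol/h

For E: n = n₀ − 2ξ → 217 = 640 − 2ξ, giving ξ = 211.5 lbmol/h.
Outlet amounts (n = n₀ + ν ξ):
  E: 640 − 2(211.5) = 217
  D: 0 + 1(211.5) = 211.5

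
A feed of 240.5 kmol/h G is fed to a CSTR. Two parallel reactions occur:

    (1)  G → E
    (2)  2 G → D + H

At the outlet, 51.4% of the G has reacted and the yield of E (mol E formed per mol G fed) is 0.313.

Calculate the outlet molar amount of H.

Yield of E: 1ξ₁ / 240.5 = 0.313 → ξ₁ = 75.28 kmol/h.
Conversion of G: 1ξ₁ + 2ξ₂ = 0.514 × 240.5 = 123.6 → ξ₂ = 24.17 kmol/h.
Outlet amounts (n = n₀ + Σ ν·ξ):
  G: 240.5 − 1(75.28) − 2(24.17) = 116.9
  E: 0 + 1(75.28) = 75.28
  D: 0 + 1(24.17) = 24.17
  H: 0 + 1(24.17) = 24.17

24.2 kmol/h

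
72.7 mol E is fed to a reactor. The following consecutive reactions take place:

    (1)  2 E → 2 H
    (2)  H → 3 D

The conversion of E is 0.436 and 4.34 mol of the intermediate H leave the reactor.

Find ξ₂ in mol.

Conversion of E: E consumed = 2ξ₁ = 0.436 × 72.7 → ξ₁ = 15.85 mol.
H balance: n_H = 0 + 2ξ₁ − 1ξ₂ = 4.34 → ξ₂ = (2·15.85 − 4.34)/1 = 27.36 mol.
Outlet amounts (n = n₀ + Σ ν·ξ):
  E: 72.7 − 2(15.85) = 41
  H: 0 + 2(15.85) − 1(27.36) = 4.34
  D: 0 + 3(27.36) = 82.07

ξ₂ = 27.4 mol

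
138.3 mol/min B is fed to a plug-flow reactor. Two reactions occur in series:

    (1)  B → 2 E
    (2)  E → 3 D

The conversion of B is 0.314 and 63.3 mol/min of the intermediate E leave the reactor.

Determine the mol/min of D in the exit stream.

70.7 mol/min

Conversion of B: B consumed = 1ξ₁ = 0.314 × 138.3 → ξ₁ = 43.43 mol/min.
E balance: n_E = 0 + 2ξ₁ − 1ξ₂ = 63.3 → ξ₂ = (2·43.43 − 63.3)/1 = 23.55 mol/min.
Outlet amounts (n = n₀ + Σ ν·ξ):
  B: 138.3 − 1(43.43) = 94.87
  E: 0 + 2(43.43) − 1(23.55) = 63.3
  D: 0 + 3(23.55) = 70.66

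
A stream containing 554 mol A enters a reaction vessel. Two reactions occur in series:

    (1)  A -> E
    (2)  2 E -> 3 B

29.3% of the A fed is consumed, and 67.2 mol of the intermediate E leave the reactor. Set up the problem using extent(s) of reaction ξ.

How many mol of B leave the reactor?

Conversion of A: A consumed = 1ξ₁ = 0.293 × 554 → ξ₁ = 162.3 mol.
E balance: n_E = 0 + 1ξ₁ − 2ξ₂ = 67.2 → ξ₂ = (1·162.3 − 67.2)/2 = 47.56 mol.
Outlet amounts (n = n₀ + Σ ν·ξ):
  A: 554 − 1(162.3) = 391.7
  E: 0 + 1(162.3) − 2(47.56) = 67.2
  B: 0 + 3(47.56) = 142.7

143 mol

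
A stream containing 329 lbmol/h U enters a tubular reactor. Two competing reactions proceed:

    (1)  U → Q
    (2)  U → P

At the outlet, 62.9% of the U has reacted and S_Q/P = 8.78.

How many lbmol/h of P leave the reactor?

21.2 lbmol/h

Conversion of U: U consumed = 0.629 × 329 = 206.9 lbmol/h = 1ξ₁ + 1ξ₂.
Selectivity: 1ξ₁ / (1ξ₂) = 8.78 → ξ₁ = 8.78 ξ₂.
Substitute: (1·8.78 + 1) ξ₂ = 206.9 → ξ₂ = 21.16 lbmol/h, ξ₁ = 185.8 lbmol/h.
Outlet amounts (n = n₀ + Σ ν·ξ):
  U: 329 − 1(185.8) − 1(21.16) = 122.1
  Q: 0 + 1(185.8) = 185.8
  P: 0 + 1(21.16) = 21.16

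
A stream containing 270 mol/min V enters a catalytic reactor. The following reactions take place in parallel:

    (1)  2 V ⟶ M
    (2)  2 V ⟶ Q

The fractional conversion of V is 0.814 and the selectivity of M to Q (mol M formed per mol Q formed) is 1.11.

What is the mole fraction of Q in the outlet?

Conversion of V: V consumed = 0.814 × 270 = 219.8 mol/min = 2ξ₁ + 2ξ₂.
Selectivity: 1ξ₁ / (1ξ₂) = 1.11 → ξ₁ = 1.11 ξ₂.
Substitute: (2·1.11 + 2) ξ₂ = 219.8 → ξ₂ = 52.08 mol/min, ξ₁ = 57.81 mol/min.
Outlet amounts (n = n₀ + Σ ν·ξ):
  V: 270 − 2(57.81) − 2(52.08) = 50.22
  M: 0 + 1(57.81) = 57.81
  Q: 0 + 1(52.08) = 52.08
Total out = 160.1 mol/min; y_Q = 52.08 / 160.1 = 0.3253.

0.325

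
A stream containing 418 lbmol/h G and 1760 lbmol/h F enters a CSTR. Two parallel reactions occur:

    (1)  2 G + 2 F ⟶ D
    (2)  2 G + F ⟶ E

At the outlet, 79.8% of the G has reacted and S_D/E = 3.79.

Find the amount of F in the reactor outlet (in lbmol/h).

1460 lbmol/h

Conversion of G: G consumed = 0.798 × 418 = 333.6 lbmol/h = 2ξ₁ + 2ξ₂.
Selectivity: 1ξ₁ / (1ξ₂) = 3.79 → ξ₁ = 3.79 ξ₂.
Substitute: (2·3.79 + 2) ξ₂ = 333.6 → ξ₂ = 34.82 lbmol/h, ξ₁ = 132 lbmol/h.
Outlet amounts (n = n₀ + Σ ν·ξ):
  G: 418 − 2(132) − 2(34.82) = 84.44
  F: 1760 − 2(132) − 1(34.82) = 1461
  D: 0 + 1(132) = 132
  E: 0 + 1(34.82) = 34.82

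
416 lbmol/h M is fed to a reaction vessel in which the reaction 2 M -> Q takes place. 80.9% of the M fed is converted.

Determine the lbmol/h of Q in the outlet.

M reacted = 0.809 × 416 = 336.5 lbmol/h; ν_M = −2, so ξ = 336.5/2 = 168.3 lbmol/h.
Outlet amounts (n = n₀ + ν ξ):
  M: 416 − 2(168.3) = 79.46
  Q: 0 + 1(168.3) = 168.3

168 lbmol/h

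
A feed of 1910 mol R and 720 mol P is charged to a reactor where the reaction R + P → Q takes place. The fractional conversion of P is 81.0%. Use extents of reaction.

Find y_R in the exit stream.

P reacted = 0.81 × 720 = 583.2 mol; ν_P = −1, so ξ = 583.2/1 = 583.2 mol.
Outlet amounts (n = n₀ + ν ξ):
  R: 1910 − 1(583.2) = 1327
  P: 720 − 1(583.2) = 136.8
  Q: 0 + 1(583.2) = 583.2
Total out = 2047 mol; y_R = 1327 / 2047 = 0.6482.

0.648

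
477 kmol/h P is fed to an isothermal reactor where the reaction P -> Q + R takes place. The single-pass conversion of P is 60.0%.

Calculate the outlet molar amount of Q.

286 kmol/h

P reacted = 0.6 × 477 = 286.2 kmol/h; ν_P = −1, so ξ = 286.2/1 = 286.2 kmol/h.
Outlet amounts (n = n₀ + ν ξ):
  P: 477 − 1(286.2) = 190.8
  Q: 0 + 1(286.2) = 286.2
  R: 0 + 1(286.2) = 286.2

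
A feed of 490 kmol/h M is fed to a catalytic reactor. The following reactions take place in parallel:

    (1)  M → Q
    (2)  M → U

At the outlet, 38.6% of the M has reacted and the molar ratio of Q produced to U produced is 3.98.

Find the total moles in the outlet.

490 kmol/h

Conversion of M: M consumed = 0.386 × 490 = 189.1 kmol/h = 1ξ₁ + 1ξ₂.
Selectivity: 1ξ₁ / (1ξ₂) = 3.98 → ξ₁ = 3.98 ξ₂.
Substitute: (1·3.98 + 1) ξ₂ = 189.1 → ξ₂ = 37.98 kmol/h, ξ₁ = 151.2 kmol/h.
Outlet amounts (n = n₀ + Σ ν·ξ):
  M: 490 − 1(151.2) − 1(37.98) = 300.9
  Q: 0 + 1(151.2) = 151.2
  U: 0 + 1(37.98) = 37.98
Total out = 300.9 + 151.2 + 37.98 = 490 kmol/h.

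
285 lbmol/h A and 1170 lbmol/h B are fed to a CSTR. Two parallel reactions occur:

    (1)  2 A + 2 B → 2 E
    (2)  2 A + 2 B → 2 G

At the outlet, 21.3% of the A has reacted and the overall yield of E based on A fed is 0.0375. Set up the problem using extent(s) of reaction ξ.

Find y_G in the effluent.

Yield of E: 2ξ₁ / 285 = 0.0375 → ξ₁ = 5.344 lbmol/h.
Conversion of A: 2ξ₁ + 2ξ₂ = 0.213 × 285 = 60.7 → ξ₂ = 25.01 lbmol/h.
Outlet amounts (n = n₀ + Σ ν·ξ):
  A: 285 − 2(5.344) − 2(25.01) = 224.3
  B: 1170 − 2(5.344) − 2(25.01) = 1109
  E: 0 + 2(5.344) = 10.69
  G: 0 + 2(25.01) = 50.02
Total out = 1394 lbmol/h; y_G = 50.02 / 1394 = 0.03587.

0.0359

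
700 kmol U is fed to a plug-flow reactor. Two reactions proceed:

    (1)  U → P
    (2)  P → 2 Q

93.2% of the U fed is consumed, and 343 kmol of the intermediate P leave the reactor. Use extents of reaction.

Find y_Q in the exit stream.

Conversion of U: U consumed = 1ξ₁ = 0.932 × 700 → ξ₁ = 652.4 kmol.
P balance: n_P = 0 + 1ξ₁ − 1ξ₂ = 343 → ξ₂ = (1·652.4 − 343)/1 = 309.4 kmol.
Outlet amounts (n = n₀ + Σ ν·ξ):
  U: 700 − 1(652.4) = 47.6
  P: 0 + 1(652.4) − 1(309.4) = 343
  Q: 0 + 2(309.4) = 618.8
Total out = 1009 kmol; y_Q = 618.8 / 1009 = 0.613.

0.613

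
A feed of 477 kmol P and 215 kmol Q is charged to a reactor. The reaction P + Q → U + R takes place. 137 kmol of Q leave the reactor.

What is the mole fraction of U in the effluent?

0.113

For Q: n = n₀ − 1ξ → 137 = 215 − 1ξ, giving ξ = 78 kmol.
Outlet amounts (n = n₀ + ν ξ):
  P: 477 − 1(78) = 399
  Q: 215 − 1(78) = 137
  U: 0 + 1(78) = 78
  R: 0 + 1(78) = 78
Total out = 692 kmol; y_U = 78 / 692 = 0.1127.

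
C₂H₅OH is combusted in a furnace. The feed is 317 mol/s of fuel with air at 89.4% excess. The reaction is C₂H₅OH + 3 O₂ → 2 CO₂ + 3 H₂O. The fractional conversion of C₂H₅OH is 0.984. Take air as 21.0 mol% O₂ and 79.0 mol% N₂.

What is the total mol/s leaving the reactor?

9210 mol/s

Stoichiometric O₂ = 3 × 317 = 951 mol/s; O₂ fed = 951 × 1.894 = 1801 mol/s.
N₂ fed = 1801 × 79/21 = 6776 mol/s.
Fuel reacted = 0.984 × 317 → ξ = 311.9 mol/s.
Outlet (n = n₀ + ν ξ):
  C₂H₅OH: 317 − 1(311.9) = 5.072
  O₂: 1801 − 3(311.9) = 865.4
  N₂: 6776 (inert)
  CO₂: 0 + 2(311.9) = 623.9
  H₂O: 0 + 3(311.9) = 935.8
Total out = 5.072 + 865.4 + 6776 + 623.9 + 935.8 = 9206 mol/s.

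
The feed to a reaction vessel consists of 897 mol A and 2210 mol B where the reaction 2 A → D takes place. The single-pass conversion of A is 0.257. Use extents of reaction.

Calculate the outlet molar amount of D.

A reacted = 0.257 × 897 = 230.5 mol; ν_A = −2, so ξ = 230.5/2 = 115.3 mol.
Outlet amounts (n = n₀ + ν ξ):
  A: 897 − 2(115.3) = 666.5
  D: 0 + 1(115.3) = 115.3
  B: 2210 (inert)

115 mol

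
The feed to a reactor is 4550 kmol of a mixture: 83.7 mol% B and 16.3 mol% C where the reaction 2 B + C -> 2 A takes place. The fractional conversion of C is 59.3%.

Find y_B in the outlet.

0.713

C reacted = 0.593 × 741.6 = 439.8 kmol; ν_C = −1, so ξ = 439.8/1 = 439.8 kmol.
Outlet amounts (n = n₀ + ν ξ):
  B: 3808 − 2(439.8) = 2929
  C: 741.6 − 1(439.8) = 301.9
  A: 0 + 2(439.8) = 879.6
Total out = 4110 kmol; y_B = 2929 / 4110 = 0.7126.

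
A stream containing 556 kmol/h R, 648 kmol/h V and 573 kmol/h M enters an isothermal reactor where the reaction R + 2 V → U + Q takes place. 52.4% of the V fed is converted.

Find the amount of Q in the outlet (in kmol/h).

V reacted = 0.524 × 648 = 339.6 kmol/h; ν_V = −2, so ξ = 339.6/2 = 169.8 kmol/h.
Outlet amounts (n = n₀ + ν ξ):
  R: 556 − 1(169.8) = 386.2
  V: 648 − 2(169.8) = 308.4
  U: 0 + 1(169.8) = 169.8
  Q: 0 + 1(169.8) = 169.8
  M: 573 (inert)

170 kmol/h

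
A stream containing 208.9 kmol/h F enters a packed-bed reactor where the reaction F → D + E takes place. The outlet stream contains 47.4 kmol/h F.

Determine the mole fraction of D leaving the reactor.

0.436

For F: n = n₀ − 1ξ → 47.4 = 208.9 − 1ξ, giving ξ = 161.5 kmol/h.
Outlet amounts (n = n₀ + ν ξ):
  F: 208.9 − 1(161.5) = 47.4
  D: 0 + 1(161.5) = 161.5
  E: 0 + 1(161.5) = 161.5
Total out = 370.4 kmol/h; y_D = 161.5 / 370.4 = 0.436.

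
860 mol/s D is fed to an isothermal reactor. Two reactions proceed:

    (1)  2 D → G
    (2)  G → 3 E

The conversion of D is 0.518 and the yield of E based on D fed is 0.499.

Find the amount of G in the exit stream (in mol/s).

79.7 mol/s

Conversion of D: D consumed = 2ξ₁ = 0.518 × 860 → ξ₁ = 222.7 mol/s.
Yield of E: 3ξ₂ / 860 = 0.499 → ξ₂ = 143 mol/s.
Outlet amounts (n = n₀ + Σ ν·ξ):
  D: 860 − 2(222.7) = 414.5
  G: 0 + 1(222.7) − 1(143) = 79.69
  E: 0 + 3(143) = 429.1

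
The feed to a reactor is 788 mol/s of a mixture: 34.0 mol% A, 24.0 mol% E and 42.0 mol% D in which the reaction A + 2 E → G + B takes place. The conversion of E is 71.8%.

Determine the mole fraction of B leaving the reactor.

E reacted = 0.718 × 189.1 = 135.8 mol/s; ν_E = −2, so ξ = 135.8/2 = 67.89 mol/s.
Outlet amounts (n = n₀ + ν ξ):
  A: 267.9 − 1(67.89) = 200
  E: 189.1 − 2(67.89) = 53.33
  G: 0 + 1(67.89) = 67.89
  B: 0 + 1(67.89) = 67.89
  D: 331 (inert)
Total out = 720.1 mol/s; y_B = 67.89 / 720.1 = 0.09428.

0.0943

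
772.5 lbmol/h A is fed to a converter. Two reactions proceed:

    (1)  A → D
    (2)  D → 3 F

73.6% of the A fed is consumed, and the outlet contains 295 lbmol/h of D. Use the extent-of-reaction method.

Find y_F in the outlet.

0.622

Conversion of A: A consumed = 1ξ₁ = 0.736 × 772.5 → ξ₁ = 568.6 lbmol/h.
D balance: n_D = 0 + 1ξ₁ − 1ξ₂ = 295 → ξ₂ = (1·568.6 − 295)/1 = 273.6 lbmol/h.
Outlet amounts (n = n₀ + Σ ν·ξ):
  A: 772.5 − 1(568.6) = 203.9
  D: 0 + 1(568.6) − 1(273.6) = 295
  F: 0 + 3(273.6) = 820.7
Total out = 1320 lbmol/h; y_F = 820.7 / 1320 = 0.6219.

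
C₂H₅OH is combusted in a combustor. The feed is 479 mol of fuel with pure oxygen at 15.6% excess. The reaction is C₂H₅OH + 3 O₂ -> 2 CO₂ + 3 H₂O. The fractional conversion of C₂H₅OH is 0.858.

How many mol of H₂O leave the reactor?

Stoichiometric O₂ = 3 × 479 = 1437 mol; O₂ fed = 1437 × 1.156 = 1661 mol.
Fuel reacted = 0.858 × 479 → ξ = 411 mol.
Outlet (n = n₀ + ν ξ):
  C₂H₅OH: 479 − 1(411) = 68.02
  O₂: 1661 − 3(411) = 428.2
  CO₂: 0 + 2(411) = 822
  H₂O: 0 + 3(411) = 1233

1230 mol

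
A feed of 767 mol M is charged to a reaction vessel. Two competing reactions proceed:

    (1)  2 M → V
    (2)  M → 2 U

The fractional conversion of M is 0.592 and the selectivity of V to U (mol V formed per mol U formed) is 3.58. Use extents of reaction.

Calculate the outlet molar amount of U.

59.3 mol

Conversion of M: M consumed = 0.592 × 767 = 454.1 mol = 2ξ₁ + 1ξ₂.
Selectivity: 1ξ₁ / (2ξ₂) = 3.58 → ξ₁ = 7.16 ξ₂.
Substitute: (2·7.16 + 1) ξ₂ = 454.1 → ξ₂ = 29.64 mol, ξ₁ = 212.2 mol.
Outlet amounts (n = n₀ + Σ ν·ξ):
  M: 767 − 2(212.2) − 1(29.64) = 312.9
  V: 0 + 1(212.2) = 212.2
  U: 0 + 2(29.64) = 59.28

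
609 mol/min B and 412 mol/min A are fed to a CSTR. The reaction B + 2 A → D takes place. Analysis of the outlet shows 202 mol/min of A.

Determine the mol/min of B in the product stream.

504 mol/min

For A: n = n₀ − 2ξ → 202 = 412 − 2ξ, giving ξ = 105 mol/min.
Outlet amounts (n = n₀ + ν ξ):
  B: 609 − 1(105) = 504
  A: 412 − 2(105) = 202
  D: 0 + 1(105) = 105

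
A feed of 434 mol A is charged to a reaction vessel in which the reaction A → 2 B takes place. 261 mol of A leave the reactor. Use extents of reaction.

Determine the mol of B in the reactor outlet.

346 mol

For A: n = n₀ − 1ξ → 261 = 434 − 1ξ, giving ξ = 173 mol.
Outlet amounts (n = n₀ + ν ξ):
  A: 434 − 1(173) = 261
  B: 0 + 2(173) = 346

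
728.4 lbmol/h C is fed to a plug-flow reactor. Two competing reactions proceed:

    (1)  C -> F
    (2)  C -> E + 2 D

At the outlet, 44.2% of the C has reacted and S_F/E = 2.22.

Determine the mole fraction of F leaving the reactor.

0.239

Conversion of C: C consumed = 0.442 × 728.4 = 322 lbmol/h = 1ξ₁ + 1ξ₂.
Selectivity: 1ξ₁ / (1ξ₂) = 2.22 → ξ₁ = 2.22 ξ₂.
Substitute: (1·2.22 + 1) ξ₂ = 322 → ξ₂ = 99.99 lbmol/h, ξ₁ = 222 lbmol/h.
Outlet amounts (n = n₀ + Σ ν·ξ):
  C: 728.4 − 1(222) − 1(99.99) = 406.4
  F: 0 + 1(222) = 222
  E: 0 + 1(99.99) = 99.99
  D: 0 + 2(99.99) = 200
Total out = 928.4 lbmol/h; y_F = 222 / 928.4 = 0.2391.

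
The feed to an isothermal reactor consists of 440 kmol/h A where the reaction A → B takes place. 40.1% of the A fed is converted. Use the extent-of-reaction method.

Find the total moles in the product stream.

A reacted = 0.401 × 440 = 176.4 kmol/h; ν_A = −1, so ξ = 176.4/1 = 176.4 kmol/h.
Outlet amounts (n = n₀ + ν ξ):
  A: 440 − 1(176.4) = 263.6
  B: 0 + 1(176.4) = 176.4
Total out = 263.6 + 176.4 = 440 kmol/h.

440 kmol/h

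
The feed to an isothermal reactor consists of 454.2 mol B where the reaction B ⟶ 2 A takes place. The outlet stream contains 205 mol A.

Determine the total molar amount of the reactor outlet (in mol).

557 mol

For A: n = n₀ + 2ξ → 205 = 0 + 2ξ, giving ξ = 102.5 mol.
Outlet amounts (n = n₀ + ν ξ):
  B: 454.2 − 1(102.5) = 351.7
  A: 0 + 2(102.5) = 205
Total out = 351.7 + 205 = 556.7 mol.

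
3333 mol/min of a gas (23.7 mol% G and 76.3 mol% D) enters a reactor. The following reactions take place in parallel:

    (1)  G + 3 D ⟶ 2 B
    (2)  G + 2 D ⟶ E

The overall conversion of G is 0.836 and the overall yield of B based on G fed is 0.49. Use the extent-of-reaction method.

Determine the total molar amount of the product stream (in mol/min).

2010 mol/min

Yield of B: 2ξ₁ / 789.9 = 0.49 → ξ₁ = 193.5 mol/min.
Conversion of G: 1ξ₁ + 1ξ₂ = 0.836 × 789.9 = 660.4 → ξ₂ = 466.8 mol/min.
Outlet amounts (n = n₀ + Σ ν·ξ):
  G: 789.9 − 1(193.5) − 1(466.8) = 129.5
  D: 2543 − 3(193.5) − 2(466.8) = 1029
  B: 0 + 2(193.5) = 387.1
  E: 0 + 1(466.8) = 466.8
Total out = 129.5 + 1029 + 387.1 + 466.8 = 2012 mol/min.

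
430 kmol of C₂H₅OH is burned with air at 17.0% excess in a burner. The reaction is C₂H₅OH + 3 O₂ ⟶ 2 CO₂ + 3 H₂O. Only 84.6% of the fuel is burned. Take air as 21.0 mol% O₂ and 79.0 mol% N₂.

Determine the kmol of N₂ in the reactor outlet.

Stoichiometric O₂ = 3 × 430 = 1290 kmol; O₂ fed = 1290 × 1.170 = 1509 kmol.
N₂ fed = 1509 × 79/21 = 5678 kmol.
Fuel reacted = 0.846 × 430 → ξ = 363.8 kmol.
Outlet (n = n₀ + ν ξ):
  C₂H₅OH: 430 − 1(363.8) = 66.22
  O₂: 1509 − 3(363.8) = 418
  N₂: 5678 (inert)
  CO₂: 0 + 2(363.8) = 727.6
  H₂O: 0 + 3(363.8) = 1091

5680 kmol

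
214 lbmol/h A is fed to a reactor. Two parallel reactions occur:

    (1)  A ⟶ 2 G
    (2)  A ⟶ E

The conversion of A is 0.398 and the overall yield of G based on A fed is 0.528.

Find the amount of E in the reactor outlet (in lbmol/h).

28.7 lbmol/h

Yield of G: 2ξ₁ / 214 = 0.528 → ξ₁ = 56.5 lbmol/h.
Conversion of A: 1ξ₁ + 1ξ₂ = 0.398 × 214 = 85.17 → ξ₂ = 28.68 lbmol/h.
Outlet amounts (n = n₀ + Σ ν·ξ):
  A: 214 − 1(56.5) − 1(28.68) = 128.8
  G: 0 + 2(56.5) = 113
  E: 0 + 1(28.68) = 28.68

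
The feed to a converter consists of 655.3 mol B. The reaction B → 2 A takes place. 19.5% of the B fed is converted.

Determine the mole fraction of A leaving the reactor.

B reacted = 0.195 × 655.3 = 127.8 mol; ν_B = −1, so ξ = 127.8/1 = 127.8 mol.
Outlet amounts (n = n₀ + ν ξ):
  B: 655.3 − 1(127.8) = 527.5
  A: 0 + 2(127.8) = 255.6
Total out = 783.1 mol; y_A = 255.6 / 783.1 = 0.3264.

0.326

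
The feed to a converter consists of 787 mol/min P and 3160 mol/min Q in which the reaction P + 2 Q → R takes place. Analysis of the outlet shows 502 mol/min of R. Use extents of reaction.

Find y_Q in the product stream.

0.733

For R: n = n₀ + 1ξ → 502 = 0 + 1ξ, giving ξ = 502 mol/min.
Outlet amounts (n = n₀ + ν ξ):
  P: 787 − 1(502) = 285
  Q: 3160 − 2(502) = 2156
  R: 0 + 1(502) = 502
Total out = 2943 mol/min; y_Q = 2156 / 2943 = 0.7326.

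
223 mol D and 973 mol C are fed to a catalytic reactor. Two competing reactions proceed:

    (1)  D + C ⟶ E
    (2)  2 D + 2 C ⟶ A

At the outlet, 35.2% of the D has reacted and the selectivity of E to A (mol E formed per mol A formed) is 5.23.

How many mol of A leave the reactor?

10.9 mol

Conversion of D: D consumed = 0.352 × 223 = 78.5 mol = 1ξ₁ + 2ξ₂.
Selectivity: 1ξ₁ / (1ξ₂) = 5.23 → ξ₁ = 5.23 ξ₂.
Substitute: (1·5.23 + 2) ξ₂ = 78.5 → ξ₂ = 10.86 mol, ξ₁ = 56.78 mol.
Outlet amounts (n = n₀ + Σ ν·ξ):
  D: 223 − 1(56.78) − 2(10.86) = 144.5
  C: 973 − 1(56.78) − 2(10.86) = 894.5
  E: 0 + 1(56.78) = 56.78
  A: 0 + 1(10.86) = 10.86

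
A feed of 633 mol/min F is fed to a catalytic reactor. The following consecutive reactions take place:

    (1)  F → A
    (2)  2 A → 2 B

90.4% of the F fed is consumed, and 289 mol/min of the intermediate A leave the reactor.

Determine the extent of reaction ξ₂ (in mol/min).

Conversion of F: F consumed = 1ξ₁ = 0.904 × 633 → ξ₁ = 572.2 mol/min.
A balance: n_A = 0 + 1ξ₁ − 2ξ₂ = 289 → ξ₂ = (1·572.2 − 289)/2 = 141.6 mol/min.
Outlet amounts (n = n₀ + Σ ν·ξ):
  F: 633 − 1(572.2) = 60.77
  A: 0 + 1(572.2) − 2(141.6) = 289
  B: 0 + 2(141.6) = 283.2

ξ₂ = 142 mol/min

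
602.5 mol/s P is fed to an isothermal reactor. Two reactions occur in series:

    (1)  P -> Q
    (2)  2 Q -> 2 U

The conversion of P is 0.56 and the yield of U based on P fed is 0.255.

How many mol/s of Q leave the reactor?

184 mol/s

Conversion of P: P consumed = 1ξ₁ = 0.56 × 602.5 → ξ₁ = 337.4 mol/s.
Yield of U: 2ξ₂ / 602.5 = 0.255 → ξ₂ = 76.82 mol/s.
Outlet amounts (n = n₀ + Σ ν·ξ):
  P: 602.5 − 1(337.4) = 265.1
  Q: 0 + 1(337.4) − 2(76.82) = 183.8
  U: 0 + 2(76.82) = 153.6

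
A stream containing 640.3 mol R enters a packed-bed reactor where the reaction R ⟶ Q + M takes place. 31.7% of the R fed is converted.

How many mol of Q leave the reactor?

R reacted = 0.317 × 640.3 = 203 mol; ν_R = −1, so ξ = 203/1 = 203 mol.
Outlet amounts (n = n₀ + ν ξ):
  R: 640.3 − 1(203) = 437.3
  Q: 0 + 1(203) = 203
  M: 0 + 1(203) = 203

203 mol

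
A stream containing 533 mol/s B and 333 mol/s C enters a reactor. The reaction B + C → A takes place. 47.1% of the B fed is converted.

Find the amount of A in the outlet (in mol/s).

251 mol/s

B reacted = 0.471 × 533 = 251 mol/s; ν_B = −1, so ξ = 251/1 = 251 mol/s.
Outlet amounts (n = n₀ + ν ξ):
  B: 533 − 1(251) = 282
  C: 333 − 1(251) = 81.96
  A: 0 + 1(251) = 251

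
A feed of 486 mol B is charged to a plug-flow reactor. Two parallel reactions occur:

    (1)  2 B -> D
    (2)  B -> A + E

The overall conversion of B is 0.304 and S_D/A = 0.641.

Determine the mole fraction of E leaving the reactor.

Conversion of B: B consumed = 0.304 × 486 = 147.7 mol = 2ξ₁ + 1ξ₂.
Selectivity: 1ξ₁ / (1ξ₂) = 0.641 → ξ₁ = 0.641 ξ₂.
Substitute: (2·0.641 + 1) ξ₂ = 147.7 → ξ₂ = 64.74 mol, ξ₁ = 41.5 mol.
Outlet amounts (n = n₀ + Σ ν·ξ):
  B: 486 − 2(41.5) − 1(64.74) = 338.3
  D: 0 + 1(41.5) = 41.5
  A: 0 + 1(64.74) = 64.74
  E: 0 + 1(64.74) = 64.74
Total out = 509.2 mol; y_E = 64.74 / 509.2 = 0.1271.

0.127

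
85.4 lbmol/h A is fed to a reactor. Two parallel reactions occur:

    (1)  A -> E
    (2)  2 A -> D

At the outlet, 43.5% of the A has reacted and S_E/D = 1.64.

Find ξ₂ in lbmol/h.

Conversion of A: A consumed = 0.435 × 85.4 = 37.15 lbmol/h = 1ξ₁ + 2ξ₂.
Selectivity: 1ξ₁ / (1ξ₂) = 1.64 → ξ₁ = 1.64 ξ₂.
Substitute: (1·1.64 + 2) ξ₂ = 37.15 → ξ₂ = 10.21 lbmol/h, ξ₁ = 16.74 lbmol/h.
Outlet amounts (n = n₀ + Σ ν·ξ):
  A: 85.4 − 1(16.74) − 2(10.21) = 48.25
  E: 0 + 1(16.74) = 16.74
  D: 0 + 1(10.21) = 10.21

ξ₂ = 10.2 lbmol/h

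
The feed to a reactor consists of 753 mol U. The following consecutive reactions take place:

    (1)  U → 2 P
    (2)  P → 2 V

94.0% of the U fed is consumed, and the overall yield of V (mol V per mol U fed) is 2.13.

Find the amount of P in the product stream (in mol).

614 mol

Conversion of U: U consumed = 1ξ₁ = 0.94 × 753 → ξ₁ = 707.8 mol.
Yield of V: 2ξ₂ / 753 = 2.13 → ξ₂ = 801.9 mol.
Outlet amounts (n = n₀ + Σ ν·ξ):
  U: 753 − 1(707.8) = 45.18
  P: 0 + 2(707.8) − 1(801.9) = 613.7
  V: 0 + 2(801.9) = 1604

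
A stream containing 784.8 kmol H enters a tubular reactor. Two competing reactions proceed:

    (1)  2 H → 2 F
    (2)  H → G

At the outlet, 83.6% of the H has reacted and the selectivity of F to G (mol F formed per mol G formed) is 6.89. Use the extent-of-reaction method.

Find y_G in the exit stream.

0.106

Conversion of H: H consumed = 0.836 × 784.8 = 656.1 kmol = 2ξ₁ + 1ξ₂.
Selectivity: 2ξ₁ / (1ξ₂) = 6.89 → ξ₁ = 3.445 ξ₂.
Substitute: (2·3.445 + 1) ξ₂ = 656.1 → ξ₂ = 83.15 kmol, ξ₁ = 286.5 kmol.
Outlet amounts (n = n₀ + Σ ν·ξ):
  H: 784.8 − 2(286.5) − 1(83.15) = 128.7
  F: 0 + 2(286.5) = 572.9
  G: 0 + 1(83.15) = 83.15
Total out = 784.8 kmol; y_G = 83.15 / 784.8 = 0.106.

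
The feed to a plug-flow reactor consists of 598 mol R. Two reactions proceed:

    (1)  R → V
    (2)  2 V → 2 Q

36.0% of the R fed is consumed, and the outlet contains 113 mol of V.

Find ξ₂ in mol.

ξ₂ = 51.1 mol

Conversion of R: R consumed = 1ξ₁ = 0.36 × 598 → ξ₁ = 215.3 mol.
V balance: n_V = 0 + 1ξ₁ − 2ξ₂ = 113 → ξ₂ = (1·215.3 − 113)/2 = 51.14 mol.
Outlet amounts (n = n₀ + Σ ν·ξ):
  R: 598 − 1(215.3) = 382.7
  V: 0 + 1(215.3) − 2(51.14) = 113
  Q: 0 + 2(51.14) = 102.3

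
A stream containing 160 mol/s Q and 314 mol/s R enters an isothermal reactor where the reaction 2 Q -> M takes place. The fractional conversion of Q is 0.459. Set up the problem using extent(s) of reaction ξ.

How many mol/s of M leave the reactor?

Q reacted = 0.459 × 160 = 73.44 mol/s; ν_Q = −2, so ξ = 73.44/2 = 36.72 mol/s.
Outlet amounts (n = n₀ + ν ξ):
  Q: 160 − 2(36.72) = 86.56
  M: 0 + 1(36.72) = 36.72
  R: 314 (inert)

36.7 mol/s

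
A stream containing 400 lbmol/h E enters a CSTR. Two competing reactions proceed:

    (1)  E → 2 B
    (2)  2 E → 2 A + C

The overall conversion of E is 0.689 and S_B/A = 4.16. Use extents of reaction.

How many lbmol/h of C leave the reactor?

Conversion of E: E consumed = 0.689 × 400 = 275.6 lbmol/h = 1ξ₁ + 2ξ₂.
Selectivity: 2ξ₁ / (2ξ₂) = 4.16 → ξ₁ = 4.16 ξ₂.
Substitute: (1·4.16 + 2) ξ₂ = 275.6 → ξ₂ = 44.74 lbmol/h, ξ₁ = 186.1 lbmol/h.
Outlet amounts (n = n₀ + Σ ν·ξ):
  E: 400 − 1(186.1) − 2(44.74) = 124.4
  B: 0 + 2(186.1) = 372.2
  A: 0 + 2(44.74) = 89.48
  C: 0 + 1(44.74) = 44.74

44.7 lbmol/h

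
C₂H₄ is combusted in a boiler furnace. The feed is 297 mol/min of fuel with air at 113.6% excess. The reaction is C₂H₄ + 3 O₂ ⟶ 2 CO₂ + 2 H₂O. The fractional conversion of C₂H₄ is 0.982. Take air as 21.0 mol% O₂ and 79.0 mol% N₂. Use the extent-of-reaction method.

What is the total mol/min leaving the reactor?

Stoichiometric O₂ = 3 × 297 = 891 mol/min; O₂ fed = 891 × 2.136 = 1903 mol/min.
N₂ fed = 1903 × 79/21 = 7160 mol/min.
Fuel reacted = 0.982 × 297 → ξ = 291.7 mol/min.
Outlet (n = n₀ + ν ξ):
  C₂H₄: 297 − 1(291.7) = 5.346
  O₂: 1903 − 3(291.7) = 1028
  N₂: 7160 (inert)
  CO₂: 0 + 2(291.7) = 583.3
  H₂O: 0 + 2(291.7) = 583.3
Total out = 5.346 + 1028 + 7160 + 583.3 + 583.3 = 9360 mol/min.

9360 mol/min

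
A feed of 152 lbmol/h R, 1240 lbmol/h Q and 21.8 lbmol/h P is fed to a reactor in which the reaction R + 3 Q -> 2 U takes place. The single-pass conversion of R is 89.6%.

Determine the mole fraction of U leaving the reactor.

R reacted = 0.896 × 152 = 136.2 lbmol/h; ν_R = −1, so ξ = 136.2/1 = 136.2 lbmol/h.
Outlet amounts (n = n₀ + ν ξ):
  R: 152 − 1(136.2) = 15.81
  Q: 1240 − 3(136.2) = 831.4
  U: 0 + 2(136.2) = 272.4
  P: 21.8 (inert)
Total out = 1141 lbmol/h; y_U = 272.4 / 1141 = 0.2386.

0.239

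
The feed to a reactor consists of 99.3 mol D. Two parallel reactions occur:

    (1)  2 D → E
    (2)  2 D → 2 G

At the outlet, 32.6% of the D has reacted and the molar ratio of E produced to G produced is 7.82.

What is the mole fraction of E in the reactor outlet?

0.181

Conversion of D: D consumed = 0.326 × 99.3 = 32.37 mol = 2ξ₁ + 2ξ₂.
Selectivity: 1ξ₁ / (2ξ₂) = 7.82 → ξ₁ = 15.64 ξ₂.
Substitute: (2·15.64 + 2) ξ₂ = 32.37 → ξ₂ = 0.9727 mol, ξ₁ = 15.21 mol.
Outlet amounts (n = n₀ + Σ ν·ξ):
  D: 99.3 − 2(15.21) − 2(0.9727) = 66.93
  E: 0 + 1(15.21) = 15.21
  G: 0 + 2(0.9727) = 1.945
Total out = 84.09 mol; y_E = 15.21 / 84.09 = 0.1809.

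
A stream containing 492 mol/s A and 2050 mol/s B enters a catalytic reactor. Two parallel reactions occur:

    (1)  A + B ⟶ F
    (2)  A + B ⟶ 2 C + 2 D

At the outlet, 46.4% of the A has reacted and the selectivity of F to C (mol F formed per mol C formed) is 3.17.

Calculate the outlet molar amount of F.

Conversion of A: A consumed = 0.464 × 492 = 228.3 mol/s = 1ξ₁ + 1ξ₂.
Selectivity: 1ξ₁ / (2ξ₂) = 3.17 → ξ₁ = 6.34 ξ₂.
Substitute: (1·6.34 + 1) ξ₂ = 228.3 → ξ₂ = 31.1 mol/s, ξ₁ = 197.2 mol/s.
Outlet amounts (n = n₀ + Σ ν·ξ):
  A: 492 − 1(197.2) − 1(31.1) = 263.7
  B: 2050 − 1(197.2) − 1(31.1) = 1822
  F: 0 + 1(197.2) = 197.2
  C: 0 + 2(31.1) = 62.2
  D: 0 + 2(31.1) = 62.2

197 mol/s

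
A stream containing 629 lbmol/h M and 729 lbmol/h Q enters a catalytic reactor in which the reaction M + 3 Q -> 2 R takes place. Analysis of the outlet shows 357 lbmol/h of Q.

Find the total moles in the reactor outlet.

1110 lbmol/h

For Q: n = n₀ − 3ξ → 357 = 729 − 3ξ, giving ξ = 124 lbmol/h.
Outlet amounts (n = n₀ + ν ξ):
  M: 629 − 1(124) = 505
  Q: 729 − 3(124) = 357
  R: 0 + 2(124) = 248
Total out = 505 + 357 + 248 = 1110 lbmol/h.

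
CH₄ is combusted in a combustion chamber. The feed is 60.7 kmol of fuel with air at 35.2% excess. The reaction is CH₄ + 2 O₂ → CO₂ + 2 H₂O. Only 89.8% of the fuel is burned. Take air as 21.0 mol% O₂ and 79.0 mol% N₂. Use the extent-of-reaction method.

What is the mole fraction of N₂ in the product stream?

Stoichiometric O₂ = 2 × 60.7 = 121.4 kmol; O₂ fed = 121.4 × 1.352 = 164.1 kmol.
N₂ fed = 164.1 × 79/21 = 617.5 kmol.
Fuel reacted = 0.898 × 60.7 → ξ = 54.51 kmol.
Outlet (n = n₀ + ν ξ):
  CH₄: 60.7 − 1(54.51) = 6.191
  O₂: 164.1 − 2(54.51) = 55.12
  N₂: 617.5 (inert)
  CO₂: 0 + 1(54.51) = 54.51
  H₂O: 0 + 2(54.51) = 109
Total out = 842.3 kmol; y_N₂ = 617.5 / 842.3 = 0.7331.

0.733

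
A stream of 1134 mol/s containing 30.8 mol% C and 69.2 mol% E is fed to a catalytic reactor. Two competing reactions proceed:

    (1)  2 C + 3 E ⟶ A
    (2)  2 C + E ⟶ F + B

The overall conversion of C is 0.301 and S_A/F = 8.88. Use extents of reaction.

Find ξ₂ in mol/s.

Conversion of C: C consumed = 0.301 × 349.3 = 105.1 mol/s = 2ξ₁ + 2ξ₂.
Selectivity: 1ξ₁ / (1ξ₂) = 8.88 → ξ₁ = 8.88 ξ₂.
Substitute: (2·8.88 + 2) ξ₂ = 105.1 → ξ₂ = 5.32 mol/s, ξ₁ = 47.25 mol/s.
Outlet amounts (n = n₀ + Σ ν·ξ):
  C: 349.3 − 2(47.25) − 2(5.32) = 244.1
  E: 784.7 − 3(47.25) − 1(5.32) = 637.7
  A: 0 + 1(47.25) = 47.25
  F: 0 + 1(5.32) = 5.32
  B: 0 + 1(5.32) = 5.32

ξ₂ = 5.32 mol/s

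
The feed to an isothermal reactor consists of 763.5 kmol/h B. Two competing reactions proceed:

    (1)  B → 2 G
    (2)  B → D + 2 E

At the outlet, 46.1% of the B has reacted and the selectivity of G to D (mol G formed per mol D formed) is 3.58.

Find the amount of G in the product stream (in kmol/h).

Conversion of B: B consumed = 0.461 × 763.5 = 352 kmol/h = 1ξ₁ + 1ξ₂.
Selectivity: 2ξ₁ / (1ξ₂) = 3.58 → ξ₁ = 1.79 ξ₂.
Substitute: (1·1.79 + 1) ξ₂ = 352 → ξ₂ = 126.2 kmol/h, ξ₁ = 225.8 kmol/h.
Outlet amounts (n = n₀ + Σ ν·ξ):
  B: 763.5 − 1(225.8) − 1(126.2) = 411.5
  G: 0 + 2(225.8) = 451.6
  D: 0 + 1(126.2) = 126.2
  E: 0 + 2(126.2) = 252.3

452 kmol/h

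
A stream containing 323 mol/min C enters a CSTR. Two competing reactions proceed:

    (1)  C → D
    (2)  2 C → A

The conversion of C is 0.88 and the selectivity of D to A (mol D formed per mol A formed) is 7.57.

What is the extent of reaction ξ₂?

ξ₂ = 29.7 mol/min

Conversion of C: C consumed = 0.88 × 323 = 284.2 mol/min = 1ξ₁ + 2ξ₂.
Selectivity: 1ξ₁ / (1ξ₂) = 7.57 → ξ₁ = 7.57 ξ₂.
Substitute: (1·7.57 + 2) ξ₂ = 284.2 → ξ₂ = 29.7 mol/min, ξ₁ = 224.8 mol/min.
Outlet amounts (n = n₀ + Σ ν·ξ):
  C: 323 − 1(224.8) − 2(29.7) = 38.76
  D: 0 + 1(224.8) = 224.8
  A: 0 + 1(29.7) = 29.7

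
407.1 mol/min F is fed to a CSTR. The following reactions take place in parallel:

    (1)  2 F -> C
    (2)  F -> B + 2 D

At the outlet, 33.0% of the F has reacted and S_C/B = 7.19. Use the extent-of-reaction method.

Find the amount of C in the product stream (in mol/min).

Conversion of F: F consumed = 0.33 × 407.1 = 134.3 mol/min = 2ξ₁ + 1ξ₂.
Selectivity: 1ξ₁ / (1ξ₂) = 7.19 → ξ₁ = 7.19 ξ₂.
Substitute: (2·7.19 + 1) ξ₂ = 134.3 → ξ₂ = 8.735 mol/min, ξ₁ = 62.8 mol/min.
Outlet amounts (n = n₀ + Σ ν·ξ):
  F: 407.1 − 2(62.8) − 1(8.735) = 272.8
  C: 0 + 1(62.8) = 62.8
  B: 0 + 1(8.735) = 8.735
  D: 0 + 2(8.735) = 17.47

62.8 mol/min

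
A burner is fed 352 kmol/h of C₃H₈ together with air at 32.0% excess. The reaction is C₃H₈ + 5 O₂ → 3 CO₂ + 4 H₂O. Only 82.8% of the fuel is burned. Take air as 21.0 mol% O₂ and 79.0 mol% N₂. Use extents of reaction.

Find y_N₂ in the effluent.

Stoichiometric O₂ = 5 × 352 = 1760 kmol/h; O₂ fed = 1760 × 1.320 = 2323 kmol/h.
N₂ fed = 2323 × 79/21 = 8740 kmol/h.
Fuel reacted = 0.828 × 352 → ξ = 291.5 kmol/h.
Outlet (n = n₀ + ν ξ):
  C₃H₈: 352 − 1(291.5) = 60.54
  O₂: 2323 − 5(291.5) = 865.9
  N₂: 8740 (inert)
  CO₂: 0 + 3(291.5) = 874.4
  H₂O: 0 + 4(291.5) = 1166
Total out = 11710 kmol/h; y_N₂ = 8740 / 11710 = 0.7466.

0.747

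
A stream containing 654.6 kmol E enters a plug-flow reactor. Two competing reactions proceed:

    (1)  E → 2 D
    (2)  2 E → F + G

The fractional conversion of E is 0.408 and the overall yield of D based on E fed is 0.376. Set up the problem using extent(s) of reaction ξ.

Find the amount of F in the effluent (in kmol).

72 kmol

Yield of D: 2ξ₁ / 654.6 = 0.376 → ξ₁ = 123.1 kmol.
Conversion of E: 1ξ₁ + 2ξ₂ = 0.408 × 654.6 = 267.1 → ξ₂ = 72.01 kmol.
Outlet amounts (n = n₀ + Σ ν·ξ):
  E: 654.6 − 1(123.1) − 2(72.01) = 387.5
  D: 0 + 2(123.1) = 246.1
  F: 0 + 1(72.01) = 72.01
  G: 0 + 1(72.01) = 72.01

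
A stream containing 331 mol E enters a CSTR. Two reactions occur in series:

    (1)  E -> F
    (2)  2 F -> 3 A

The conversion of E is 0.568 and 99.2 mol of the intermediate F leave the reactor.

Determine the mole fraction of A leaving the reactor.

0.355

Conversion of E: E consumed = 1ξ₁ = 0.568 × 331 → ξ₁ = 188 mol.
F balance: n_F = 0 + 1ξ₁ − 2ξ₂ = 99.2 → ξ₂ = (1·188 − 99.2)/2 = 44.4 mol.
Outlet amounts (n = n₀ + Σ ν·ξ):
  E: 331 − 1(188) = 143
  F: 0 + 1(188) − 2(44.4) = 99.2
  A: 0 + 3(44.4) = 133.2
Total out = 375.4 mol; y_A = 133.2 / 375.4 = 0.3548.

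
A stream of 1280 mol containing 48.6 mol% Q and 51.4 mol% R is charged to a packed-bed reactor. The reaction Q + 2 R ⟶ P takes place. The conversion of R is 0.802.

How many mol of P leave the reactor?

264 mol

R reacted = 0.802 × 657.9 = 527.7 mol; ν_R = −2, so ξ = 527.7/2 = 263.8 mol.
Outlet amounts (n = n₀ + ν ξ):
  Q: 622.1 − 1(263.8) = 358.3
  R: 657.9 − 2(263.8) = 130.3
  P: 0 + 1(263.8) = 263.8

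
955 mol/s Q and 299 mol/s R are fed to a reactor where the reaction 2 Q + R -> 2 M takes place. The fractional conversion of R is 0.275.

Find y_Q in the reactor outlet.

R reacted = 0.275 × 299 = 82.23 mol/s; ν_R = −1, so ξ = 82.23/1 = 82.23 mol/s.
Outlet amounts (n = n₀ + ν ξ):
  Q: 955 − 2(82.23) = 790.5
  R: 299 − 1(82.23) = 216.8
  M: 0 + 2(82.23) = 164.5
Total out = 1172 mol/s; y_Q = 790.5 / 1172 = 0.6747.

0.675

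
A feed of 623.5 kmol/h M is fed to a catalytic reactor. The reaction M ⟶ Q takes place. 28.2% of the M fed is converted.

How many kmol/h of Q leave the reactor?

M reacted = 0.282 × 623.5 = 175.8 kmol/h; ν_M = −1, so ξ = 175.8/1 = 175.8 kmol/h.
Outlet amounts (n = n₀ + ν ξ):
  M: 623.5 − 1(175.8) = 447.7
  Q: 0 + 1(175.8) = 175.8

176 kmol/h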